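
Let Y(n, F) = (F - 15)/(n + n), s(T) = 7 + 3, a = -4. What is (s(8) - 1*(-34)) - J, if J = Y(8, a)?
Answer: 723/16 ≈ 45.188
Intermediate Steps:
s(T) = 10
Y(n, F) = (-15 + F)/(2*n) (Y(n, F) = (-15 + F)/((2*n)) = (-15 + F)*(1/(2*n)) = (-15 + F)/(2*n))
J = -19/16 (J = (1/2)*(-15 - 4)/8 = (1/2)*(1/8)*(-19) = -19/16 ≈ -1.1875)
(s(8) - 1*(-34)) - J = (10 - 1*(-34)) - 1*(-19/16) = (10 + 34) + 19/16 = 44 + 19/16 = 723/16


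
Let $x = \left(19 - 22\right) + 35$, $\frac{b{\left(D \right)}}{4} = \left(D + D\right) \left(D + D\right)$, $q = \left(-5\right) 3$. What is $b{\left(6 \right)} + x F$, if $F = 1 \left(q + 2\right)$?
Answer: $160$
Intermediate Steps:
$q = -15$
$b{\left(D \right)} = 16 D^{2}$ ($b{\left(D \right)} = 4 \left(D + D\right) \left(D + D\right) = 4 \cdot 2 D 2 D = 4 \cdot 4 D^{2} = 16 D^{2}$)
$F = -13$ ($F = 1 \left(-15 + 2\right) = 1 \left(-13\right) = -13$)
$x = 32$ ($x = -3 + 35 = 32$)
$b{\left(6 \right)} + x F = 16 \cdot 6^{2} + 32 \left(-13\right) = 16 \cdot 36 - 416 = 576 - 416 = 160$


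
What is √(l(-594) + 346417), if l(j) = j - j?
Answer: √346417 ≈ 588.57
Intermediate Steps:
l(j) = 0
√(l(-594) + 346417) = √(0 + 346417) = √346417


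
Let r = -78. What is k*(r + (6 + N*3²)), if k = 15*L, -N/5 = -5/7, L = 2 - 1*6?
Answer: 16740/7 ≈ 2391.4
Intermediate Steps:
L = -4 (L = 2 - 6 = -4)
N = 25/7 (N = -(-25)/7 = -5*(-5/7) = 25/7 ≈ 3.5714)
k = -60 (k = 15*(-4) = -60)
k*(r + (6 + N*3²)) = -60*(-78 + (6 + (25/7)*3²)) = -60*(-78 + (6 + (25/7)*9)) = -60*(-78 + (6 + 225/7)) = -60*(-78 + 267/7) = -60*(-279/7) = 16740/7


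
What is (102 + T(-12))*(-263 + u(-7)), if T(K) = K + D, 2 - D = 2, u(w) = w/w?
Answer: -23580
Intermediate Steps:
u(w) = 1
D = 0 (D = 2 - 1*2 = 2 - 2 = 0)
T(K) = K (T(K) = K + 0 = K)
(102 + T(-12))*(-263 + u(-7)) = (102 - 12)*(-263 + 1) = 90*(-262) = -23580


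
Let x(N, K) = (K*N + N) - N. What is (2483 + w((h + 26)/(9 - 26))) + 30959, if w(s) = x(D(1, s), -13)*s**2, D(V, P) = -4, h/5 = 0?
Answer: 9699890/289 ≈ 33564.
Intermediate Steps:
h = 0 (h = 5*0 = 0)
x(N, K) = K*N (x(N, K) = (N + K*N) - N = K*N)
w(s) = 52*s**2 (w(s) = (-13*(-4))*s**2 = 52*s**2)
(2483 + w((h + 26)/(9 - 26))) + 30959 = (2483 + 52*((0 + 26)/(9 - 26))**2) + 30959 = (2483 + 52*(26/(-17))**2) + 30959 = (2483 + 52*(26*(-1/17))**2) + 30959 = (2483 + 52*(-26/17)**2) + 30959 = (2483 + 52*(676/289)) + 30959 = (2483 + 35152/289) + 30959 = 752739/289 + 30959 = 9699890/289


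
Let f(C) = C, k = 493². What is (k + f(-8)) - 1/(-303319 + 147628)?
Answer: 37839296332/155691 ≈ 2.4304e+5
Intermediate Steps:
k = 243049
(k + f(-8)) - 1/(-303319 + 147628) = (243049 - 8) - 1/(-303319 + 147628) = 243041 - 1/(-155691) = 243041 - 1*(-1/155691) = 243041 + 1/155691 = 37839296332/155691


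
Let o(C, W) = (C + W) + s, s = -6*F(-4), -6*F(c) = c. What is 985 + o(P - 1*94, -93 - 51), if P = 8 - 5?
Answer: 746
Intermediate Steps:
P = 3
F(c) = -c/6
s = -4 (s = -(-1)*(-4) = -6*⅔ = -4)
o(C, W) = -4 + C + W (o(C, W) = (C + W) - 4 = -4 + C + W)
985 + o(P - 1*94, -93 - 51) = 985 + (-4 + (3 - 1*94) + (-93 - 51)) = 985 + (-4 + (3 - 94) - 144) = 985 + (-4 - 91 - 144) = 985 - 239 = 746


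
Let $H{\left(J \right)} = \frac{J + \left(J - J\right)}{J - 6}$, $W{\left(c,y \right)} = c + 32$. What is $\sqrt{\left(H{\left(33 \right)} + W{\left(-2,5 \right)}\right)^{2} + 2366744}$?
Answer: $\frac{5 \sqrt{7671409}}{9} \approx 1538.7$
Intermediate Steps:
$W{\left(c,y \right)} = 32 + c$
$H{\left(J \right)} = \frac{J}{-6 + J}$ ($H{\left(J \right)} = \frac{J + 0}{-6 + J} = \frac{J}{-6 + J}$)
$\sqrt{\left(H{\left(33 \right)} + W{\left(-2,5 \right)}\right)^{2} + 2366744} = \sqrt{\left(\frac{33}{-6 + 33} + \left(32 - 2\right)\right)^{2} + 2366744} = \sqrt{\left(\frac{33}{27} + 30\right)^{2} + 2366744} = \sqrt{\left(33 \cdot \frac{1}{27} + 30\right)^{2} + 2366744} = \sqrt{\left(\frac{11}{9} + 30\right)^{2} + 2366744} = \sqrt{\left(\frac{281}{9}\right)^{2} + 2366744} = \sqrt{\frac{78961}{81} + 2366744} = \sqrt{\frac{191785225}{81}} = \frac{5 \sqrt{7671409}}{9}$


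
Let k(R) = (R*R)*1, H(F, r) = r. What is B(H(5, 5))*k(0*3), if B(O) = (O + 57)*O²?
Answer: 0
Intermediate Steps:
k(R) = R² (k(R) = R²*1 = R²)
B(O) = O²*(57 + O) (B(O) = (57 + O)*O² = O²*(57 + O))
B(H(5, 5))*k(0*3) = (5²*(57 + 5))*(0*3)² = (25*62)*0² = 1550*0 = 0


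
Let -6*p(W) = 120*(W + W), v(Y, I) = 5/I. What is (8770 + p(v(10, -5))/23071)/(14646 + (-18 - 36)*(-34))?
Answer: 101166355/190128111 ≈ 0.53210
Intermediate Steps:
p(W) = -40*W (p(W) = -20*(W + W) = -20*2*W = -40*W)
(8770 + p(v(10, -5))/23071)/(14646 + (-18 - 36)*(-34)) = (8770 - 200/(-5)/23071)/(14646 + (-18 - 36)*(-34)) = (8770 - 200*(-1)/5*(1/23071))/(14646 - 54*(-34)) = (8770 - 40*(-1)*(1/23071))/(14646 + 1836) = (8770 + 40*(1/23071))/16482 = (8770 + 40/23071)*(1/16482) = (202332710/23071)*(1/16482) = 101166355/190128111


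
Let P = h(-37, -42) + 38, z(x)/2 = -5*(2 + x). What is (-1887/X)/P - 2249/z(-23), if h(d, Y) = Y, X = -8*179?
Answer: -6639271/601440 ≈ -11.039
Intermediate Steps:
X = -1432
z(x) = -20 - 10*x (z(x) = 2*(-5*(2 + x)) = 2*(-10 - 5*x) = -20 - 10*x)
P = -4 (P = -42 + 38 = -4)
(-1887/X)/P - 2249/z(-23) = -1887/(-1432)/(-4) - 2249/(-20 - 10*(-23)) = -1887*(-1/1432)*(-1/4) - 2249/(-20 + 230) = (1887/1432)*(-1/4) - 2249/210 = -1887/5728 - 2249*1/210 = -1887/5728 - 2249/210 = -6639271/601440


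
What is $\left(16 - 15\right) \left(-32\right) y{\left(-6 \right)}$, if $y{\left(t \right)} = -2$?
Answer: $64$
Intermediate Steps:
$\left(16 - 15\right) \left(-32\right) y{\left(-6 \right)} = \left(16 - 15\right) \left(-32\right) \left(-2\right) = 1 \left(-32\right) \left(-2\right) = \left(-32\right) \left(-2\right) = 64$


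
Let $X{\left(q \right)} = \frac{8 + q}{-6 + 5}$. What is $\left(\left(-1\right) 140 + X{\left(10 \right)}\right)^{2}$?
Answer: $24964$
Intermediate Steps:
$X{\left(q \right)} = -8 - q$ ($X{\left(q \right)} = \frac{8 + q}{-1} = \left(8 + q\right) \left(-1\right) = -8 - q$)
$\left(\left(-1\right) 140 + X{\left(10 \right)}\right)^{2} = \left(\left(-1\right) 140 - 18\right)^{2} = \left(-140 - 18\right)^{2} = \left(-158\right)^{2} = 24964$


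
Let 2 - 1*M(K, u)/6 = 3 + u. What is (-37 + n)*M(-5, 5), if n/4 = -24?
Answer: 4788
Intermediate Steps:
M(K, u) = -6 - 6*u (M(K, u) = 12 - 6*(3 + u) = 12 + (-18 - 6*u) = -6 - 6*u)
n = -96 (n = 4*(-24) = -96)
(-37 + n)*M(-5, 5) = (-37 - 96)*(-6 - 6*5) = -133*(-6 - 30) = -133*(-36) = 4788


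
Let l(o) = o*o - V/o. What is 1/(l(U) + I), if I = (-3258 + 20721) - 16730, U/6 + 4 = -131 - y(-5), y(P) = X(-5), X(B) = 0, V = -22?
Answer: 405/266017354 ≈ 1.5225e-6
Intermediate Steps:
y(P) = 0
U = -810 (U = -24 + 6*(-131 - 1*0) = -24 + 6*(-131 + 0) = -24 + 6*(-131) = -24 - 786 = -810)
l(o) = o**2 + 22/o (l(o) = o*o - (-22)/o = o**2 + 22/o)
I = 733 (I = 17463 - 16730 = 733)
1/(l(U) + I) = 1/((22 + (-810)**3)/(-810) + 733) = 1/(-(22 - 531441000)/810 + 733) = 1/(-1/810*(-531440978) + 733) = 1/(265720489/405 + 733) = 1/(266017354/405) = 405/266017354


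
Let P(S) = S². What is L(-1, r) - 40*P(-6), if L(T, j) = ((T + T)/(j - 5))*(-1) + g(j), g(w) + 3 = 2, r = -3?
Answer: -5765/4 ≈ -1441.3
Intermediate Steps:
g(w) = -1 (g(w) = -3 + 2 = -1)
L(T, j) = -1 - 2*T/(-5 + j) (L(T, j) = ((T + T)/(j - 5))*(-1) - 1 = ((2*T)/(-5 + j))*(-1) - 1 = (2*T/(-5 + j))*(-1) - 1 = -2*T/(-5 + j) - 1 = -1 - 2*T/(-5 + j))
L(-1, r) - 40*P(-6) = (5 - 1*(-3) - 2*(-1))/(-5 - 3) - 40*(-6)² = (5 + 3 + 2)/(-8) - 40*36 = -⅛*10 - 1440 = -5/4 - 1440 = -5765/4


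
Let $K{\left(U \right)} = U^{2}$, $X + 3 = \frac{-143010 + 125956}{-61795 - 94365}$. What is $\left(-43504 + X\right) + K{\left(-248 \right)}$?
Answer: $\frac{1405214287}{78080} \approx 17997.0$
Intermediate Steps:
$X = - \frac{225713}{78080}$ ($X = -3 + \frac{-143010 + 125956}{-61795 - 94365} = -3 - \frac{17054}{-156160} = -3 - - \frac{8527}{78080} = -3 + \frac{8527}{78080} = - \frac{225713}{78080} \approx -2.8908$)
$\left(-43504 + X\right) + K{\left(-248 \right)} = \left(-43504 - \frac{225713}{78080}\right) + \left(-248\right)^{2} = - \frac{3397018033}{78080} + 61504 = \frac{1405214287}{78080}$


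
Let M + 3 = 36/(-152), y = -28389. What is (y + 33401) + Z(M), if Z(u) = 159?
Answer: 5171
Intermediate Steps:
M = -123/38 (M = -3 + 36/(-152) = -3 + 36*(-1/152) = -3 - 9/38 = -123/38 ≈ -3.2368)
(y + 33401) + Z(M) = (-28389 + 33401) + 159 = 5012 + 159 = 5171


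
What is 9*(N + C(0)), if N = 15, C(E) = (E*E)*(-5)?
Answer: 135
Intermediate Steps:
C(E) = -5*E² (C(E) = E²*(-5) = -5*E²)
9*(N + C(0)) = 9*(15 - 5*0²) = 9*(15 - 5*0) = 9*(15 + 0) = 9*15 = 135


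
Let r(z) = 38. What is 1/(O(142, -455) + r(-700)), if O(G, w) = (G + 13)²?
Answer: 1/24063 ≈ 4.1558e-5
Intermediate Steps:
O(G, w) = (13 + G)²
1/(O(142, -455) + r(-700)) = 1/((13 + 142)² + 38) = 1/(155² + 38) = 1/(24025 + 38) = 1/24063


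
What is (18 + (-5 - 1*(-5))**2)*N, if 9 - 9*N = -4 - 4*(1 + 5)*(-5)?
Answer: -214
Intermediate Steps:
N = -107/9 (N = 1 - (-4 - 4*(1 + 5)*(-5))/9 = 1 - (-4 - 4*6*(-5))/9 = 1 - (-4 - 24*(-5))/9 = 1 - (-4 + 120)/9 = 1 - 1/9*116 = 1 - 116/9 = -107/9 ≈ -11.889)
(18 + (-5 - 1*(-5))**2)*N = (18 + (-5 - 1*(-5))**2)*(-107/9) = (18 + (-5 + 5)**2)*(-107/9) = (18 + 0**2)*(-107/9) = (18 + 0)*(-107/9) = 18*(-107/9) = -214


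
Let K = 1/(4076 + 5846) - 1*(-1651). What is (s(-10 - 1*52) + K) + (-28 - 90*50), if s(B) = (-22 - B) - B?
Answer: -27533549/9922 ≈ -2775.0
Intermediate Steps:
s(B) = -22 - 2*B
K = 16381223/9922 (K = 1/9922 + 1651 = 16381223/9922 ≈ 1651.0)
(s(-10 - 1*52) + K) + (-28 - 90*50) = ((-22 - 2*(-10 - 1*52)) + 16381223/9922) + (-28 - 90*50) = ((-22 - 2*(-10 - 52)) + 16381223/9922) + (-28 - 4500) = ((-22 - 2*(-62)) + 16381223/9922) - 4528 = ((-22 + 124) + 16381223/9922) - 4528 = (102 + 16381223/9922) - 4528 = 17393267/9922 - 4528 = -27533549/9922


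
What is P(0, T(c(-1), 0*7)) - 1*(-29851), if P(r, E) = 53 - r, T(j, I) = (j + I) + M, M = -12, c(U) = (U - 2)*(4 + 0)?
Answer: 29904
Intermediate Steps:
c(U) = -8 + 4*U (c(U) = (-2 + U)*4 = -8 + 4*U)
T(j, I) = -12 + I + j (T(j, I) = (j + I) - 12 = (I + j) - 12 = -12 + I + j)
P(0, T(c(-1), 0*7)) - 1*(-29851) = (53 - 1*0) - 1*(-29851) = (53 + 0) + 29851 = 53 + 29851 = 29904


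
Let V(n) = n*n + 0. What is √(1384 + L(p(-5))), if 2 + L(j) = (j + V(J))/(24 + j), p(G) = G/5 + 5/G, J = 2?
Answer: √167233/11 ≈ 37.177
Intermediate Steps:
V(n) = n² (V(n) = n² + 0 = n²)
p(G) = 5/G + G/5 (p(G) = G*(⅕) + 5/G = G/5 + 5/G = 5/G + G/5)
L(j) = -2 + (4 + j)/(24 + j) (L(j) = -2 + (j + 2²)/(24 + j) = -2 + (j + 4)/(24 + j) = -2 + (4 + j)/(24 + j))
√(1384 + L(p(-5))) = √(1384 + (-44 - (5/(-5) + (⅕)*(-5)))/(24 + (5/(-5) + (⅕)*(-5)))) = √(1384 + (-44 - (5*(-⅕) - 1))/(24 + (5*(-⅕) - 1))) = √(1384 + (-44 - (-1 - 1))/(24 + (-1 - 1))) = √(1384 + (-44 - 1*(-2))/(24 - 2)) = √(1384 + (-44 + 2)/22) = √(1384 + (1/22)*(-42)) = √(1384 - 21/11) = √(15203/11) = √167233/11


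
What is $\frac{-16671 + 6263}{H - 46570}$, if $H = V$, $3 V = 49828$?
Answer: $\frac{15612}{44941} \approx 0.34739$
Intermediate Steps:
$V = \frac{49828}{3}$ ($V = \frac{1}{3} \cdot 49828 = \frac{49828}{3} \approx 16609.0$)
$H = \frac{49828}{3} \approx 16609.0$
$\frac{-16671 + 6263}{H - 46570} = \frac{-16671 + 6263}{\frac{49828}{3} - 46570} = - \frac{10408}{- \frac{89882}{3}} = \left(-10408\right) \left(- \frac{3}{89882}\right) = \frac{15612}{44941}$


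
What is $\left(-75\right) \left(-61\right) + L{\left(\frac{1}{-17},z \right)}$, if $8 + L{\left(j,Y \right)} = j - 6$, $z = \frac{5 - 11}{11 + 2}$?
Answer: $\frac{77536}{17} \approx 4560.9$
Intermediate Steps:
$z = - \frac{6}{13} \approx -0.46154$
$L{\left(j,Y \right)} = -14 + j$ ($L{\left(j,Y \right)} = -8 + \left(j - 6\right) = -8 + \left(-6 + j\right) = -14 + j$)
$\left(-75\right) \left(-61\right) + L{\left(\frac{1}{-17},z \right)} = \left(-75\right) \left(-61\right) - \left(14 - \frac{1}{-17}\right) = 4575 - \frac{239}{17} = \frac{77536}{17}$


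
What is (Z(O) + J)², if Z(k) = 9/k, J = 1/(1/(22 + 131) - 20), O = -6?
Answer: 89927289/37429924 ≈ 2.4025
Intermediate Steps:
J = -153/3059 (J = 1/(1/153 - 20) = 1/(-3059/153) = -153/3059 ≈ -0.050016)
(Z(O) + J)² = (9/(-6) - 153/3059)² = (9*(-⅙) - 153/3059)² = (-3/2 - 153/3059)² = (-9483/6118)² = 89927289/37429924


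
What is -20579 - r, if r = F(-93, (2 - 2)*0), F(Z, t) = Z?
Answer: -20486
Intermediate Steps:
r = -93
-20579 - r = -20579 - 1*(-93) = -20579 + 93 = -20486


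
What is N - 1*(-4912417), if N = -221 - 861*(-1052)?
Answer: 5817968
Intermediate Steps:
N = 905551 (N = -221 + 905772 = 905551)
N - 1*(-4912417) = 905551 - 1*(-4912417) = 905551 + 4912417 = 5817968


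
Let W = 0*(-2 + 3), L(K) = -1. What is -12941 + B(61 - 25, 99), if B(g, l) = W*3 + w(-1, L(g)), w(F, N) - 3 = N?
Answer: -12939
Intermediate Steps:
w(F, N) = 3 + N
W = 0 (W = 0*1 = 0)
B(g, l) = 2 (B(g, l) = 0*3 + (3 - 1) = 0 + 2 = 2)
-12941 + B(61 - 25, 99) = -12941 + 2 = -12939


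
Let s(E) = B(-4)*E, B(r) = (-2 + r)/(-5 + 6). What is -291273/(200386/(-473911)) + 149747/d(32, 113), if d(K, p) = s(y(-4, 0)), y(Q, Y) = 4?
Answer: 1641446143265/2404632 ≈ 6.8262e+5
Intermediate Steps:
B(r) = -2 + r (B(r) = (-2 + r)/1 = (-2 + r)*1 = -2 + r)
s(E) = -6*E (s(E) = (-2 - 4)*E = -6*E)
d(K, p) = -24 (d(K, p) = -6*4 = -24)
-291273/(200386/(-473911)) + 149747/d(32, 113) = -291273/(200386/(-473911)) + 149747/(-24) = -291273/(200386*(-1/473911)) + 149747*(-1/24) = -291273/(-200386/473911) - 149747/24 = -291273*(-473911/200386) - 149747/24 = 138037478703/200386 - 149747/24 = 1641446143265/2404632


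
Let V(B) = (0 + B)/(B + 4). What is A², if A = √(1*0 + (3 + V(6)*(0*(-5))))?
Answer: 3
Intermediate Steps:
V(B) = B/(4 + B)
A = √3 (A = √(1*0 + (3 + (6/(4 + 6))*(0*(-5)))) = √(0 + (3 + (6/10)*0)) = √(0 + (3 + (6*(⅒))*0)) = √(0 + (3 + (⅗)*0)) = √(0 + (3 + 0)) = √(0 + 3) = √3 ≈ 1.7320)
A² = (√3)² = 3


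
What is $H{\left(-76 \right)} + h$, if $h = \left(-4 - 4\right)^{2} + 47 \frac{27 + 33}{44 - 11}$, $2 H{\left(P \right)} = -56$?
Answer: $\frac{1336}{11} \approx 121.45$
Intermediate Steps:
$H{\left(P \right)} = -28$ ($H{\left(P \right)} = \frac{1}{2} \left(-56\right) = -28$)
$h = \frac{1644}{11}$ ($h = \left(-8\right)^{2} + 47 \cdot \frac{60}{33} = 64 + 47 \cdot 60 \cdot \frac{1}{33} = 64 + 47 \cdot \frac{20}{11} = 64 + \frac{940}{11} = \frac{1644}{11} \approx 149.45$)
$H{\left(-76 \right)} + h = -28 + \frac{1644}{11} = \frac{1336}{11}$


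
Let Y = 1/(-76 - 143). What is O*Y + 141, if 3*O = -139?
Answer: 92776/657 ≈ 141.21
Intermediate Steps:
O = -139/3 (O = (⅓)*(-139) = -139/3 ≈ -46.333)
Y = -1/219 (Y = 1/(-219) = -1/219 ≈ -0.0045662)
O*Y + 141 = -139/3*(-1/219) + 141 = 139/657 + 141 = 92776/657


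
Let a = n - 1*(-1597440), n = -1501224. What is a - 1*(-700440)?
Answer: 796656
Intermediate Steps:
a = 96216 (a = -1501224 - 1*(-1597440) = -1501224 + 1597440 = 96216)
a - 1*(-700440) = 96216 - 1*(-700440) = 96216 + 700440 = 796656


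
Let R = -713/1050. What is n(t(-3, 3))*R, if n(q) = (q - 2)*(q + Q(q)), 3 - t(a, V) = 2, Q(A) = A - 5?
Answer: -713/350 ≈ -2.0371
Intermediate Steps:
Q(A) = -5 + A
t(a, V) = 1 (t(a, V) = 3 - 1*2 = 3 - 2 = 1)
n(q) = (-5 + 2*q)*(-2 + q) (n(q) = (q - 2)*(q + (-5 + q)) = (-2 + q)*(-5 + 2*q) = (-5 + 2*q)*(-2 + q))
R = -713/1050 (R = -713*1/1050 = -713/1050 ≈ -0.67905)
n(t(-3, 3))*R = (10 - 9*1 + 2*1**2)*(-713/1050) = (10 - 9 + 2*1)*(-713/1050) = (10 - 9 + 2)*(-713/1050) = 3*(-713/1050) = -713/350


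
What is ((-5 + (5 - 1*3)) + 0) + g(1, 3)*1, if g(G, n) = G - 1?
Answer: -3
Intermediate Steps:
g(G, n) = -1 + G
((-5 + (5 - 1*3)) + 0) + g(1, 3)*1 = ((-5 + (5 - 1*3)) + 0) + (-1 + 1)*1 = ((-5 + (5 - 3)) + 0) + 0*1 = ((-5 + 2) + 0) + 0 = (-3 + 0) + 0 = -3 + 0 = -3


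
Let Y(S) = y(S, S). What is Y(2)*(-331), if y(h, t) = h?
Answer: -662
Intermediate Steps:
Y(S) = S
Y(2)*(-331) = 2*(-331) = -662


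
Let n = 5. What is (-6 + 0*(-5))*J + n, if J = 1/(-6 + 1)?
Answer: 31/5 ≈ 6.2000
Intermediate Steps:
J = -1/5 (J = 1/(-5) = -1/5 ≈ -0.20000)
(-6 + 0*(-5))*J + n = (-6 + 0*(-5))*(-1/5) + 5 = (-6 + 0)*(-1/5) + 5 = -6*(-1/5) + 5 = 6/5 + 5 = 31/5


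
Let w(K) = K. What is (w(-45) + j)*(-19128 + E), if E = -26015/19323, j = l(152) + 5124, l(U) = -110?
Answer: -1836723067871/19323 ≈ -9.5054e+7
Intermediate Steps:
j = 5014 (j = -110 + 5124 = 5014)
E = -26015/19323 (E = -26015*1/19323 = -26015/19323 ≈ -1.3463)
(w(-45) + j)*(-19128 + E) = (-45 + 5014)*(-19128 - 26015/19323) = 4969*(-369636359/19323) = -1836723067871/19323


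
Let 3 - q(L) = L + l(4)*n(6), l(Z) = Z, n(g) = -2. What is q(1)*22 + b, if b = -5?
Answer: 215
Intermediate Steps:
q(L) = 11 - L (q(L) = 3 - (L + 4*(-2)) = 3 - (L - 8) = 3 - (-8 + L) = 3 + (8 - L) = 11 - L)
q(1)*22 + b = (11 - 1*1)*22 - 5 = (11 - 1)*22 - 5 = 10*22 - 5 = 220 - 5 = 215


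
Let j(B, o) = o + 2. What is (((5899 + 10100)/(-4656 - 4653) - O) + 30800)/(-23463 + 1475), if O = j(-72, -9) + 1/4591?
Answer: -438848122605/313238255524 ≈ -1.4010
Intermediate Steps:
j(B, o) = 2 + o
O = -32136/4591 (O = (2 - 9) + 1/4591 = -7 + 1/4591 = -32136/4591 ≈ -6.9998)
(((5899 + 10100)/(-4656 - 4653) - O) + 30800)/(-23463 + 1475) = (((5899 + 10100)/(-4656 - 4653) - 1*(-32136/4591)) + 30800)/(-23463 + 1475) = ((15999/(-9309) + 32136/4591) + 30800)/(-21988) = ((15999*(-1/9309) + 32136/4591) + 30800)*(-1/21988) = ((-5333/3103 + 32136/4591) + 30800)*(-1/21988) = (75234205/14245873 + 30800)*(-1/21988) = (438848122605/14245873)*(-1/21988) = -438848122605/313238255524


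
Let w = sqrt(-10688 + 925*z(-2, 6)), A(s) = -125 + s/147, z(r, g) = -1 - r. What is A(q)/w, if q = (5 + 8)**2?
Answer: 18206*I*sqrt(9763)/1435161 ≈ 1.2534*I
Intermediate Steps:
q = 169 (q = 13**2 = 169)
A(s) = -125 + s/147 (A(s) = -125 + s*(1/147) = -125 + s/147)
w = I*sqrt(9763) (w = sqrt(-10688 + 925*(-1 - 1*(-2))) = sqrt(-10688 + 925*(-1 + 2)) = sqrt(-10688 + 925*1) = sqrt(-10688 + 925) = sqrt(-9763) = I*sqrt(9763) ≈ 98.808*I)
A(q)/w = (-125 + (1/147)*169)/((I*sqrt(9763))) = (-125 + 169/147)*(-I*sqrt(9763)/9763) = -(-18206)*I*sqrt(9763)/1435161 = 18206*I*sqrt(9763)/1435161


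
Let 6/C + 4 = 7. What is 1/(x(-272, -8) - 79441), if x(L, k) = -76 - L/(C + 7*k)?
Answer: -27/2147095 ≈ -1.2575e-5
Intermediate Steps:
C = 2 (C = 6/(-4 + 7) = 6/3 = 6*(⅓) = 2)
x(L, k) = -76 - L/(2 + 7*k)
1/(x(-272, -8) - 79441) = 1/((-152 - 1*(-272) - 532*(-8))/(2 + 7*(-8)) - 79441) = 1/((-152 + 272 + 4256)/(2 - 56) - 79441) = 1/(4376/(-54) - 79441) = 1/(-1/54*4376 - 79441) = 1/(-2188/27 - 79441) = 1/(-2147095/27) = -27/2147095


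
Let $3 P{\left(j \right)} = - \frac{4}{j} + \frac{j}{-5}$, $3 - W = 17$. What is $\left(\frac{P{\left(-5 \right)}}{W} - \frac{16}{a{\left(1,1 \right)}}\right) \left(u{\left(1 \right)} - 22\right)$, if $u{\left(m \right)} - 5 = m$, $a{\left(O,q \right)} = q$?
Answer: $\frac{8984}{35} \approx 256.69$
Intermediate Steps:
$W = -14$ ($W = 3 - 17 = -14$)
$u{\left(m \right)} = 5 + m$
$P{\left(j \right)} = - \frac{4}{3 j} - \frac{j}{15}$ ($P{\left(j \right)} = \frac{- \frac{4}{j} + \frac{j}{-5}}{3} = \frac{- \frac{4}{j} + j \left(- \frac{1}{5}\right)}{3} = \frac{- \frac{4}{j} - \frac{j}{5}}{3} = - \frac{4}{3 j} - \frac{j}{15}$)
$\left(\frac{P{\left(-5 \right)}}{W} - \frac{16}{a{\left(1,1 \right)}}\right) \left(u{\left(1 \right)} - 22\right) = \left(\frac{\frac{1}{15} \frac{1}{-5} \left(-20 - \left(-5\right)^{2}\right)}{-14} - \frac{16}{1}\right) \left(\left(5 + 1\right) - 22\right) = \left(\frac{1}{15} \left(- \frac{1}{5}\right) \left(-20 - 25\right) \left(- \frac{1}{14}\right) - 16\right) \left(6 - 22\right) = \left(\frac{1}{15} \left(- \frac{1}{5}\right) \left(-20 - 25\right) \left(- \frac{1}{14}\right) - 16\right) \left(-16\right) = \left(\frac{1}{15} \left(- \frac{1}{5}\right) \left(-45\right) \left(- \frac{1}{14}\right) - 16\right) \left(-16\right) = \left(\frac{3}{5} \left(- \frac{1}{14}\right) - 16\right) \left(-16\right) = \left(- \frac{3}{70} - 16\right) \left(-16\right) = \left(- \frac{1123}{70}\right) \left(-16\right) = \frac{8984}{35}$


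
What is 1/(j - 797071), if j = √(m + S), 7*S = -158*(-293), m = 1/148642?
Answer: -829347593074/661048908477853499 - √7159881394180970/661048908477853499 ≈ -1.2547e-6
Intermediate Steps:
m = 1/148642 ≈ 6.7276e-6
S = 46294/7 (S = (-158*(-293))/7 = (⅐)*46294 = 46294/7 ≈ 6613.4)
j = √7159881394180970/1040494 (j = √(1/148642 + 46294/7) = √(6881232755/1040494) = √7159881394180970/1040494 ≈ 81.323)
1/(j - 797071) = 1/(√7159881394180970/1040494 - 797071) = 1/(-797071 + √7159881394180970/1040494)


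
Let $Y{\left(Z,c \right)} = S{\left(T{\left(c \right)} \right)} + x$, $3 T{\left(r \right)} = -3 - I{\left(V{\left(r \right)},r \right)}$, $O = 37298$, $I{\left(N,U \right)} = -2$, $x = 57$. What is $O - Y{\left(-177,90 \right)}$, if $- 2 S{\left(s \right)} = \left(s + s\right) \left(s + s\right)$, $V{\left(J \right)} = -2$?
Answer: $\frac{335171}{9} \approx 37241.0$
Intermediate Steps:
$T{\left(r \right)} = - \frac{1}{3}$ ($T{\left(r \right)} = \frac{-3 - -2}{3} = \frac{-3 + 2}{3} = \frac{1}{3} \left(-1\right) = - \frac{1}{3}$)
$S{\left(s \right)} = - 2 s^{2}$ ($S{\left(s \right)} = - \frac{\left(s + s\right) \left(s + s\right)}{2} = - \frac{2 s 2 s}{2} = - \frac{4 s^{2}}{2} = - 2 s^{2}$)
$Y{\left(Z,c \right)} = \frac{511}{9}$ ($Y{\left(Z,c \right)} = - 2 \left(- \frac{1}{3}\right)^{2} + 57 = \left(-2\right) \frac{1}{9} + 57 = - \frac{2}{9} + 57 = \frac{511}{9}$)
$O - Y{\left(-177,90 \right)} = 37298 - \frac{511}{9} = \frac{335171}{9}$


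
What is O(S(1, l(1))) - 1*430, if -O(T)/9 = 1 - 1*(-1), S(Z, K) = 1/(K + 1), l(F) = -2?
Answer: -448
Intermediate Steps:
S(Z, K) = 1/(1 + K)
O(T) = -18 (O(T) = -9*(1 - 1*(-1)) = -9*(1 + 1) = -9*2 = -18)
O(S(1, l(1))) - 1*430 = -18 - 1*430 = -18 - 430 = -448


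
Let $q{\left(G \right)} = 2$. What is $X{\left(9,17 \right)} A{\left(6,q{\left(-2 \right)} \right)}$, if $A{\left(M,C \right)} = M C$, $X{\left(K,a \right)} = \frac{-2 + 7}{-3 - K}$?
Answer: $-5$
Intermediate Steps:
$X{\left(K,a \right)} = \frac{5}{-3 - K}$
$A{\left(M,C \right)} = C M$
$X{\left(9,17 \right)} A{\left(6,q{\left(-2 \right)} \right)} = - \frac{5}{3 + 9} \cdot 2 \cdot 6 = - \frac{5}{12} \cdot 12 = \left(-5\right) \frac{1}{12} \cdot 12 = \left(- \frac{5}{12}\right) 12 = -5$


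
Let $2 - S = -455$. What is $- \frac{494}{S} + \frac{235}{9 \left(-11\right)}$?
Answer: $- \frac{156301}{45243} \approx -3.4547$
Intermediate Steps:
$S = 457$ ($S = 2 - -455 = 2 + 455 = 457$)
$- \frac{494}{S} + \frac{235}{9 \left(-11\right)} = - \frac{494}{457} + \frac{235}{9 \left(-11\right)} = \left(-494\right) \frac{1}{457} + \frac{235}{-99} = - \frac{494}{457} + 235 \left(- \frac{1}{99}\right) = - \frac{494}{457} - \frac{235}{99} = - \frac{156301}{45243}$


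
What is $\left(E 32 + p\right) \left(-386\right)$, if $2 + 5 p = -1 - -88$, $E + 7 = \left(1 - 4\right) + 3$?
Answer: $79902$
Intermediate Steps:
$E = -7$ ($E = -7 + \left(\left(1 - 4\right) + 3\right) = -7 + \left(-3 + 3\right) = -7 + 0 = -7$)
$p = 17$ ($p = - \frac{2}{5} + \frac{-1 - -88}{5} = - \frac{2}{5} + \frac{-1 + 88}{5} = - \frac{2}{5} + \frac{1}{5} \cdot 87 = - \frac{2}{5} + \frac{87}{5} = 17$)
$\left(E 32 + p\right) \left(-386\right) = \left(\left(-7\right) 32 + 17\right) \left(-386\right) = \left(-224 + 17\right) \left(-386\right) = \left(-207\right) \left(-386\right) = 79902$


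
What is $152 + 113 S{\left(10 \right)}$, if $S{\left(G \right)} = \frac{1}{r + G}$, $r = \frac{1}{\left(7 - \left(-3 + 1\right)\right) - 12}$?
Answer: $\frac{4747}{29} \approx 163.69$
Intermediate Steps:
$r = - \frac{1}{3}$ ($r = \frac{1}{\left(7 - -2\right) - 12} = \frac{1}{\left(7 + 2\right) - 12} = \frac{1}{9 - 12} = \frac{1}{-3} = - \frac{1}{3} \approx -0.33333$)
$S{\left(G \right)} = \frac{1}{- \frac{1}{3} + G}$
$152 + 113 S{\left(10 \right)} = 152 + 113 \frac{3}{-1 + 3 \cdot 10} = 152 + 113 \frac{3}{-1 + 30} = 152 + 113 \cdot \frac{3}{29} = 152 + \frac{339}{29} = \frac{4747}{29}$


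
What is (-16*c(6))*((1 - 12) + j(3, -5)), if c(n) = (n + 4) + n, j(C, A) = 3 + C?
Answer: 1280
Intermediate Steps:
c(n) = 4 + 2*n (c(n) = (4 + n) + n = 4 + 2*n)
(-16*c(6))*((1 - 12) + j(3, -5)) = (-16*(4 + 2*6))*((1 - 12) + (3 + 3)) = (-16*(4 + 12))*(-11 + 6) = -16*16*(-5) = -256*(-5) = 1280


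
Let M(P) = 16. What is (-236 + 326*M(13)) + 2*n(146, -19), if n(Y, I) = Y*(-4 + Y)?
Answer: 46444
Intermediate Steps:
(-236 + 326*M(13)) + 2*n(146, -19) = (-236 + 326*16) + 2*(146*(-4 + 146)) = (-236 + 5216) + 2*(146*142) = 4980 + 2*20732 = 4980 + 41464 = 46444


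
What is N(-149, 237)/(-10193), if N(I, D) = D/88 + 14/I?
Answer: -34081/133650616 ≈ -0.00025500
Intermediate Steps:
N(I, D) = 14/I + D/88 (N(I, D) = D*(1/88) + 14/I = D/88 + 14/I = 14/I + D/88)
N(-149, 237)/(-10193) = (14/(-149) + (1/88)*237)/(-10193) = (14*(-1/149) + 237/88)*(-1/10193) = (-14/149 + 237/88)*(-1/10193) = (34081/13112)*(-1/10193) = -34081/133650616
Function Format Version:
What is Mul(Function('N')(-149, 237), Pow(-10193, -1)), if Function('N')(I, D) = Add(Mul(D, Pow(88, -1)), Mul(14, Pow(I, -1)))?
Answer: Rational(-34081, 133650616) ≈ -0.00025500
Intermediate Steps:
Function('N')(I, D) = Add(Mul(14, Pow(I, -1)), Mul(Rational(1, 88), D)) (Function('N')(I, D) = Add(Mul(D, Rational(1, 88)), Mul(14, Pow(I, -1))) = Add(Mul(Rational(1, 88), D), Mul(14, Pow(I, -1))) = Add(Mul(14, Pow(I, -1)), Mul(Rational(1, 88), D)))
Mul(Function('N')(-149, 237), Pow(-10193, -1)) = Mul(Add(Mul(14, Pow(-149, -1)), Mul(Rational(1, 88), 237)), Pow(-10193, -1)) = Mul(Add(Mul(14, Rational(-1, 149)), Rational(237, 88)), Rational(-1, 10193)) = Mul(Add(Rational(-14, 149), Rational(237, 88)), Rational(-1, 10193)) = Mul(Rational(34081, 13112), Rational(-1, 10193)) = Rational(-34081, 133650616)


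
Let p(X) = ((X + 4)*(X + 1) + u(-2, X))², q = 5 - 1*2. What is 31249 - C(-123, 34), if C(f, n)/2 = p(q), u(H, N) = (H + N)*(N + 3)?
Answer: 28937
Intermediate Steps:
u(H, N) = (3 + N)*(H + N) (u(H, N) = (H + N)*(3 + N) = (3 + N)*(H + N))
q = 3 (q = 5 - 2 = 3)
p(X) = (-6 + X + X² + (1 + X)*(4 + X))² (p(X) = ((X + 4)*(X + 1) + (X² + 3*(-2) + 3*X - 2*X))² = ((4 + X)*(1 + X) + (X² - 6 + 3*X - 2*X))² = ((1 + X)*(4 + X) + (-6 + X + X²))² = (-6 + X + X² + (1 + X)*(4 + X))²)
C(f, n) = 2312 (C(f, n) = 2*(4*(-1 + 3² + 3*3)²) = 2*(4*(-1 + 9 + 9)²) = 2*(4*17²) = 2*(4*289) = 2*1156 = 2312)
31249 - C(-123, 34) = 31249 - 1*2312 = 31249 - 2312 = 28937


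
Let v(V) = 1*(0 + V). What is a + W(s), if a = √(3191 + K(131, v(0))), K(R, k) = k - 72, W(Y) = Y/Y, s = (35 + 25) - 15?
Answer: 1 + √3119 ≈ 56.848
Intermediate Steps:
v(V) = V (v(V) = 1*V = V)
s = 45 (s = 60 - 15 = 45)
W(Y) = 1
K(R, k) = -72 + k
a = √3119 (a = √(3191 + (-72 + 0)) = √(3191 - 72) = √3119 ≈ 55.848)
a + W(s) = √3119 + 1 = 1 + √3119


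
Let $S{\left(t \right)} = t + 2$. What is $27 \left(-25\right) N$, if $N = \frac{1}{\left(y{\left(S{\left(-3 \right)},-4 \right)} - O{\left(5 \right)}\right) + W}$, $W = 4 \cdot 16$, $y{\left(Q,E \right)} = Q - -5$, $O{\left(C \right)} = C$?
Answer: $- \frac{75}{7} \approx -10.714$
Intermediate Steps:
$S{\left(t \right)} = 2 + t$
$y{\left(Q,E \right)} = 5 + Q$ ($y{\left(Q,E \right)} = Q + 5 = 5 + Q$)
$W = 64$
$N = \frac{1}{63}$ ($N = \frac{1}{\left(\left(5 + \left(2 - 3\right)\right) - 5\right) + 64} = \frac{1}{\left(\left(5 - 1\right) - 5\right) + 64} = \frac{1}{\left(4 - 5\right) + 64} = \frac{1}{-1 + 64} = \frac{1}{63} \approx 0.015873$)
$27 \left(-25\right) N = 27 \left(-25\right) \frac{1}{63} = \left(-675\right) \frac{1}{63} = - \frac{75}{7}$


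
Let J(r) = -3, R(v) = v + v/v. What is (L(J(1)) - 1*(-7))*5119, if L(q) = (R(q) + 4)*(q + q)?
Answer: -25595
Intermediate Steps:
R(v) = 1 + v (R(v) = v + 1 = 1 + v)
L(q) = 2*q*(5 + q) (L(q) = ((1 + q) + 4)*(q + q) = (5 + q)*(2*q) = 2*q*(5 + q))
(L(J(1)) - 1*(-7))*5119 = (2*(-3)*(5 - 3) - 1*(-7))*5119 = (2*(-3)*2 + 7)*5119 = (-12 + 7)*5119 = -5*5119 = -25595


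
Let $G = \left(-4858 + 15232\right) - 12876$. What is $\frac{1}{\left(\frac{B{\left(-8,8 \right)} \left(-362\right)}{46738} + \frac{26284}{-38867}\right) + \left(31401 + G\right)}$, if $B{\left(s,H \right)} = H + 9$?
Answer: $\frac{908282923}{26247734367222} \approx 3.4604 \cdot 10^{-5}$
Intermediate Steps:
$B{\left(s,H \right)} = 9 + H$
$G = -2502$ ($G = 10374 - 12876 = -2502$)
$\frac{1}{\left(\frac{B{\left(-8,8 \right)} \left(-362\right)}{46738} + \frac{26284}{-38867}\right) + \left(31401 + G\right)} = \frac{1}{\left(\frac{\left(9 + 8\right) \left(-362\right)}{46738} + \frac{26284}{-38867}\right) + \left(31401 - 2502\right)} = \frac{1}{\left(17 \left(-362\right) \frac{1}{46738} + 26284 \left(- \frac{1}{38867}\right)\right) + 28899} = \frac{1}{\left(\left(-6154\right) \frac{1}{46738} - \frac{26284}{38867}\right) + 28899} = \frac{1}{\left(- \frac{3077}{23369} - \frac{26284}{38867}\right) + 28899} = \frac{1}{- \frac{733824555}{908282923} + 28899} = \frac{1}{\frac{26247734367222}{908282923}} = \frac{908282923}{26247734367222}$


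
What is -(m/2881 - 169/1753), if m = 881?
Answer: -1057504/5050393 ≈ -0.20939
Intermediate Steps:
-(m/2881 - 169/1753) = -(881/2881 - 169/1753) = -1*1057504/5050393 = -1057504/5050393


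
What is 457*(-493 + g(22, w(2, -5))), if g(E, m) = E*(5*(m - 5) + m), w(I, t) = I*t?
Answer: -1079891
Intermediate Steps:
g(E, m) = E*(-25 + 6*m) (g(E, m) = E*(5*(-5 + m) + m) = E*((-25 + 5*m) + m) = E*(-25 + 6*m))
457*(-493 + g(22, w(2, -5))) = 457*(-493 + 22*(-25 + 6*(2*(-5)))) = 457*(-493 + 22*(-25 + 6*(-10))) = 457*(-493 + 22*(-25 - 60)) = 457*(-493 + 22*(-85)) = 457*(-493 - 1870) = 457*(-2363) = -1079891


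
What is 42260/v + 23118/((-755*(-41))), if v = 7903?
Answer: 1490859854/244637365 ≈ 6.0942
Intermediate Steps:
42260/v + 23118/((-755*(-41))) = 42260/7903 + 23118/((-755*(-41))) = 42260*(1/7903) + 23118/30955 = 42260/7903 + 23118*(1/30955) = 42260/7903 + 23118/30955 = 1490859854/244637365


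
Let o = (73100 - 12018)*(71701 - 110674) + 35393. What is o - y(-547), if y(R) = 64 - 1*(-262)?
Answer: -2380513719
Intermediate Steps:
y(R) = 326 (y(R) = 64 + 262 = 326)
o = -2380513393 (o = 61082*(-38973) + 35393 = -2380548786 + 35393 = -2380513393)
o - y(-547) = -2380513393 - 1*326 = -2380513393 - 326 = -2380513719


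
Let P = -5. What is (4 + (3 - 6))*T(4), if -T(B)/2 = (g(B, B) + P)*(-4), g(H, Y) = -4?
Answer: -72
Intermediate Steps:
T(B) = -72 (T(B) = -2*(-4 - 5)*(-4) = -(-18)*(-4) = -2*36 = -72)
(4 + (3 - 6))*T(4) = (4 + (3 - 6))*(-72) = (4 - 3)*(-72) = 1*(-72) = -72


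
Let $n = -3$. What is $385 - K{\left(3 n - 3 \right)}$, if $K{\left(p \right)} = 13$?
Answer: $372$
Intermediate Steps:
$385 - K{\left(3 n - 3 \right)} = 385 - 13 = 372$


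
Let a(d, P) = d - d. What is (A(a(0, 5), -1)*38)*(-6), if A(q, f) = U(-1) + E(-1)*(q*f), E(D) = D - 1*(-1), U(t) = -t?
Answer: -228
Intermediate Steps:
a(d, P) = 0
E(D) = 1 + D (E(D) = D + 1 = 1 + D)
A(q, f) = 1 (A(q, f) = -1*(-1) + (1 - 1)*(q*f) = 1 + 0*(f*q) = 1 + 0 = 1)
(A(a(0, 5), -1)*38)*(-6) = (1*38)*(-6) = 38*(-6) = -228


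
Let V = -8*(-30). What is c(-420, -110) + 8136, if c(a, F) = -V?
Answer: 7896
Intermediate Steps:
V = 240
c(a, F) = -240 (c(a, F) = -1*240 = -240)
c(-420, -110) + 8136 = -240 + 8136 = 7896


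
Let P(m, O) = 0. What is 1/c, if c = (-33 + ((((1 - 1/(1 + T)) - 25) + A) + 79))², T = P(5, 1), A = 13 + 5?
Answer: 1/1521 ≈ 0.00065746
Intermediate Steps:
A = 18
T = 0
c = 1521 (c = (-33 + ((((1 - 1/(1 + 0)) - 25) + 18) + 79))² = (-33 + ((((1 - 1/1) - 25) + 18) + 79))² = (-33 + ((((1 - 1*1) - 25) + 18) + 79))² = (-33 + ((((1 - 1) - 25) + 18) + 79))² = (-33 + (((0 - 25) + 18) + 79))² = (-33 + ((-25 + 18) + 79))² = (-33 + (-7 + 79))² = (-33 + 72)² = 39² = 1521)
1/c = 1/1521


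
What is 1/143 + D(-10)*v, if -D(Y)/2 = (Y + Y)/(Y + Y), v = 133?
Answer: -38037/143 ≈ -265.99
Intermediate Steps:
D(Y) = -2 (D(Y) = -2*(Y + Y)/(Y + Y) = -2*2*Y/(2*Y) = -2*2*Y*1/(2*Y) = -2*1 = -2)
1/143 + D(-10)*v = 1/143 - 2*133 = 1/143 - 266 = -38037/143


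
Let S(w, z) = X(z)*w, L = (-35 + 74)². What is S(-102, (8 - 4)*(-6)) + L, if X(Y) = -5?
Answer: 2031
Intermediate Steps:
L = 1521 (L = 39² = 1521)
S(w, z) = -5*w
S(-102, (8 - 4)*(-6)) + L = -5*(-102) + 1521 = 510 + 1521 = 2031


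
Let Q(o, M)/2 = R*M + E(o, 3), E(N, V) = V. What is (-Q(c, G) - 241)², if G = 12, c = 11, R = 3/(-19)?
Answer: 21353641/361 ≈ 59151.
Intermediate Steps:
R = -3/19 (R = 3*(-1/19) = -3/19 ≈ -0.15789)
Q(o, M) = 6 - 6*M/19 (Q(o, M) = 2*(-3*M/19 + 3) = 2*(3 - 3*M/19) = 6 - 6*M/19)
(-Q(c, G) - 241)² = (-(6 - 6/19*12) - 241)² = (-(6 - 72/19) - 241)² = (-1*42/19 - 241)² = (-42/19 - 241)² = (-4621/19)² = 21353641/361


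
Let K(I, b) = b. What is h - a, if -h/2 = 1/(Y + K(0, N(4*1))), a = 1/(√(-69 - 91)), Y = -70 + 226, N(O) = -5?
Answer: -2/151 + I*√10/40 ≈ -0.013245 + 0.079057*I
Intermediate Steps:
Y = 156
a = -I*√10/40 (a = 1/(√(-160)) = 1/(4*I*√10) = -I*√10/40 ≈ -0.079057*I)
h = -2/151 (h = -2/(156 - 5) = -2/151 ≈ -0.013245)
h - a = -2/151 - (-1)*I*√10/40 = -2/151 + I*√10/40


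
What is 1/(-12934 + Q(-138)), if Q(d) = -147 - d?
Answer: -1/12943 ≈ -7.7262e-5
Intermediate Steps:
1/(-12934 + Q(-138)) = 1/(-12934 + (-147 - 1*(-138))) = 1/(-12934 + (-147 + 138)) = 1/(-12934 - 9) = 1/(-12943) = -1/12943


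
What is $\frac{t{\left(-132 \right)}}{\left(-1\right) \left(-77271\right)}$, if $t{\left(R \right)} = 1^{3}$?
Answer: $\frac{1}{77271} \approx 1.2941 \cdot 10^{-5}$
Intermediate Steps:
$t{\left(R \right)} = 1$
$\frac{t{\left(-132 \right)}}{\left(-1\right) \left(-77271\right)} = 1 \frac{1}{\left(-1\right) \left(-77271\right)} = 1 \cdot \frac{1}{77271} = \frac{1}{77271}$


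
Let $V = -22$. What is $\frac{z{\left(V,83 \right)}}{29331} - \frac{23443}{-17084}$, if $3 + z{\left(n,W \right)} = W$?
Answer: $\frac{688973353}{501090804} \approx 1.3749$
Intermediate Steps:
$z{\left(n,W \right)} = -3 + W$
$\frac{z{\left(V,83 \right)}}{29331} - \frac{23443}{-17084} = \frac{-3 + 83}{29331} - \frac{23443}{-17084} = 80 \cdot \frac{1}{29331} - - \frac{23443}{17084} = \frac{80}{29331} + \frac{23443}{17084} = \frac{688973353}{501090804}$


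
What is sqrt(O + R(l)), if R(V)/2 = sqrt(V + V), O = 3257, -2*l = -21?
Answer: sqrt(3257 + 2*sqrt(21)) ≈ 57.150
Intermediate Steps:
l = 21/2 (l = -1/2*(-21) = 21/2 ≈ 10.500)
R(V) = 2*sqrt(2)*sqrt(V) (R(V) = 2*sqrt(V + V) = 2*sqrt(2*V) = 2*(sqrt(2)*sqrt(V)) = 2*sqrt(2)*sqrt(V))
sqrt(O + R(l)) = sqrt(3257 + 2*sqrt(2)*sqrt(21/2)) = sqrt(3257 + 2*sqrt(2)*(sqrt(42)/2)) = sqrt(3257 + 2*sqrt(21))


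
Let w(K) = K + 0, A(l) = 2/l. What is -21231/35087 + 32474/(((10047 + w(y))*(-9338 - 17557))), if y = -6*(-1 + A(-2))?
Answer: -5744906322193/9492324877035 ≈ -0.60522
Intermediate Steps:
y = 12 (y = -6*(-1 + 2/(-2)) = -6*(-1 + 2*(-½)) = -6*(-1 - 1) = -6*(-2) = 12)
w(K) = K
-21231/35087 + 32474/(((10047 + w(y))*(-9338 - 17557))) = -21231/35087 + 32474/(((10047 + 12)*(-9338 - 17557))) = -21231*1/35087 + 32474/((10059*(-26895))) = -21231/35087 + 32474/(-270536805) = -21231/35087 + 32474*(-1/270536805) = -21231/35087 - 32474/270536805 = -5744906322193/9492324877035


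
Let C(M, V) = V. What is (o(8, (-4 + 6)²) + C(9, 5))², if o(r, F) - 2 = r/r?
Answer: 64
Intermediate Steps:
o(r, F) = 3 (o(r, F) = 2 + r/r = 2 + 1 = 3)
(o(8, (-4 + 6)²) + C(9, 5))² = (3 + 5)² = 8² = 64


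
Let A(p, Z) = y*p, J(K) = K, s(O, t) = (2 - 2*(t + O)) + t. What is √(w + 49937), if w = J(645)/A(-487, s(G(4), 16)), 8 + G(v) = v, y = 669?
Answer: 3*√65440644837458/108601 ≈ 223.47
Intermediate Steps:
G(v) = -8 + v
s(O, t) = 2 - t - 2*O (s(O, t) = (2 - 2*(O + t)) + t = (2 + (-2*O - 2*t)) + t = (2 - 2*O - 2*t) + t = 2 - t - 2*O)
A(p, Z) = 669*p
w = -215/108601 (w = 645/((669*(-487))) = 645/(-325803) = 645*(-1/325803) = -215/108601 ≈ -0.0019797)
√(w + 49937) = √(-215/108601 + 49937) = √(5423207922/108601) = 3*√65440644837458/108601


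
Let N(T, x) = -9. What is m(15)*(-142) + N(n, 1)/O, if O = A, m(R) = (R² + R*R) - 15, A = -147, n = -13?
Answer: -3026727/49 ≈ -61770.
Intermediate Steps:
m(R) = -15 + 2*R² (m(R) = (R² + R²) - 15 = 2*R² - 15 = -15 + 2*R²)
O = -147
m(15)*(-142) + N(n, 1)/O = (-15 + 2*15²)*(-142) - 9/(-147) = (-15 + 2*225)*(-142) - 9*(-1/147) = (-15 + 450)*(-142) + 3/49 = 435*(-142) + 3/49 = -61770 + 3/49 = -3026727/49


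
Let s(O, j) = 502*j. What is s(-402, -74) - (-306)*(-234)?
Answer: -108752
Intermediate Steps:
s(-402, -74) - (-306)*(-234) = 502*(-74) - (-306)*(-234) = -37148 - 1*71604 = -37148 - 71604 = -108752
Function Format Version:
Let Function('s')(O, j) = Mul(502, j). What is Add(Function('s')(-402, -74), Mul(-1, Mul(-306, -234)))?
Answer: -108752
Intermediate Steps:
Add(Function('s')(-402, -74), Mul(-1, Mul(-306, -234))) = Add(Mul(502, -74), Mul(-1, Mul(-306, -234))) = Add(-37148, Mul(-1, 71604)) = Add(-37148, -71604) = -108752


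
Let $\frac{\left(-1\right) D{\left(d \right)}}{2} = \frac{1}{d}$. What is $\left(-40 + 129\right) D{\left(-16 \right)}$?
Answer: $\frac{89}{8} \approx 11.125$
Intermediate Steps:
$D{\left(d \right)} = - \frac{2}{d}$
$\left(-40 + 129\right) D{\left(-16 \right)} = \left(-40 + 129\right) \left(- \frac{2}{-16}\right) = 89 \left(\left(-2\right) \left(- \frac{1}{16}\right)\right) = 89 \cdot \frac{1}{8} = \frac{89}{8}$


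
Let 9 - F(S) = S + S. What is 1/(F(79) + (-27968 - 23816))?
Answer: -1/51933 ≈ -1.9256e-5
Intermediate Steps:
F(S) = 9 - 2*S (F(S) = 9 - (S + S) = 9 - 2*S)
1/(F(79) + (-27968 - 23816)) = 1/((9 - 2*79) + (-27968 - 23816)) = 1/((9 - 158) - 51784) = 1/(-149 - 51784) = 1/(-51933) = -1/51933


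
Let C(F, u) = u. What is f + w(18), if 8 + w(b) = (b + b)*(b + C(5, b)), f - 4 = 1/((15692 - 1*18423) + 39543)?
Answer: 47561105/36812 ≈ 1292.0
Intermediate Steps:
f = 147249/36812 (f = 4 + 1/((15692 - 1*18423) + 39543) = 4 + 1/((15692 - 18423) + 39543) = 4 + 1/(-2731 + 39543) = 4 + 1/36812 = 147249/36812 ≈ 4.0000)
w(b) = -8 + 4*b² (w(b) = -8 + (b + b)*(b + b) = -8 + (2*b)*(2*b) = -8 + 4*b²)
f + w(18) = 147249/36812 + (-8 + 4*18²) = 147249/36812 + (-8 + 4*324) = 147249/36812 + (-8 + 1296) = 147249/36812 + 1288 = 47561105/36812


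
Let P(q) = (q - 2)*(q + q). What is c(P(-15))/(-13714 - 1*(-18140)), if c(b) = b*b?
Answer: 130050/2213 ≈ 58.766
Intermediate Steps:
P(q) = 2*q*(-2 + q) (P(q) = (-2 + q)*(2*q) = 2*q*(-2 + q))
c(b) = b**2
c(P(-15))/(-13714 - 1*(-18140)) = (2*(-15)*(-2 - 15))**2/(-13714 - 1*(-18140)) = (2*(-15)*(-17))**2/(-13714 + 18140) = 510**2/4426 = 260100*(1/4426) = 130050/2213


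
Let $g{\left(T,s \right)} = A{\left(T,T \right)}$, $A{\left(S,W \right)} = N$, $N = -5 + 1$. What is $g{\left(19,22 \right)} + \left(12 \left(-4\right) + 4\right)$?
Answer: $-48$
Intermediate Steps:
$N = -4$
$A{\left(S,W \right)} = -4$
$g{\left(T,s \right)} = -4$
$g{\left(19,22 \right)} + \left(12 \left(-4\right) + 4\right) = -4 + \left(12 \left(-4\right) + 4\right) = -4 + \left(-48 + 4\right) = -4 - 44 = -48$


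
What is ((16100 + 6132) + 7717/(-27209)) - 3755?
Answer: 502732976/27209 ≈ 18477.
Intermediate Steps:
((16100 + 6132) + 7717/(-27209)) - 3755 = (22232 + 7717*(-1/27209)) - 3755 = (22232 - 7717/27209) - 3755 = 604902771/27209 - 3755 = 502732976/27209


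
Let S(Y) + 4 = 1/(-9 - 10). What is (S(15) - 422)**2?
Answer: 65529025/361 ≈ 1.8152e+5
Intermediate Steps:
S(Y) = -77/19 (S(Y) = -4 + 1/(-9 - 10) = -4 + 1/(-19) = -4 - 1/19 = -77/19)
(S(15) - 422)**2 = (-77/19 - 422)**2 = (-8095/19)**2 = 65529025/361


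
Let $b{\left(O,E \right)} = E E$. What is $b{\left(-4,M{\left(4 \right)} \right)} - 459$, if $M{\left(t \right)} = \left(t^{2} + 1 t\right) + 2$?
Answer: $25$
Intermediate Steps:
$M{\left(t \right)} = 2 + t + t^{2}$ ($M{\left(t \right)} = \left(t^{2} + t\right) + 2 = \left(t + t^{2}\right) + 2 = 2 + t + t^{2}$)
$b{\left(O,E \right)} = E^{2}$
$b{\left(-4,M{\left(4 \right)} \right)} - 459 = \left(2 + 4 + 4^{2}\right)^{2} - 459 = \left(2 + 4 + 16\right)^{2} - 459 = 22^{2} - 459 = 484 - 459 = 25$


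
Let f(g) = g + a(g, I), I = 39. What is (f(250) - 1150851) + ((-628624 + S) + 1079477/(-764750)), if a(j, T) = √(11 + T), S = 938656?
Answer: -91832317461/109250 + 5*√2 ≈ -8.4056e+5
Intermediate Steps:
f(g) = g + 5*√2 (f(g) = g + √(11 + 39) = g + √50 = g + 5*√2)
(f(250) - 1150851) + ((-628624 + S) + 1079477/(-764750)) = ((250 + 5*√2) - 1150851) + ((-628624 + 938656) + 1079477/(-764750)) = (-1150601 + 5*√2) + (310032 + 1079477*(-1/764750)) = (-1150601 + 5*√2) + (310032 - 154211/109250) = (-1150601 + 5*√2) + 33870841789/109250 = -91832317461/109250 + 5*√2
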